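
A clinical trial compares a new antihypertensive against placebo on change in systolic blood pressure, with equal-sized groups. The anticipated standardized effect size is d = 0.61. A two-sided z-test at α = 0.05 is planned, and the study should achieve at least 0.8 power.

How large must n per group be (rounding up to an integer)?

n = 43 per group

For power 0.8 need Φ(δ − z_{0.025}) = 0.8, so δ = z_{0.025} + z_{0.20} = 1.960 + 0.842 = 2.802.
(The Φ(−δ − z_{α/2}) term is vanishingly small for δ > 0 and is dropped in the standard sample-size formula.)
δ = d·√(n/2) ⇒ n = 2(δ/d)² = 2 × (2.802 / 0.61)² = 42.19.
Rounding up, n = 43 per group.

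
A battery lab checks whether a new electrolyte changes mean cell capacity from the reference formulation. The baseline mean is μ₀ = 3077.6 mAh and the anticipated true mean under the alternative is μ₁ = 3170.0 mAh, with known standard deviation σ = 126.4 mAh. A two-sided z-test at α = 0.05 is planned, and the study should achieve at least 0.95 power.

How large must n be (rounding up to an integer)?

Standardized effect: d = |μ₁ − μ₀| / σ = |3170.0 − 3077.6| / 126.4 = 0.7310
Set Φ(δ − 1.960) = 0.95; then δ − 1.960 = Φ⁻¹(0.95) = 1.645, giving δ = 3.605.
(For δ > 0 the lower-tail rejection region contributes negligibly to power, so the one-term inversion is standard.)
δ = d·√n ⇒ n = (δ/d)² = (3.605 / 0.7310)² = 24.32.
Round up to the next whole unit.

n = 25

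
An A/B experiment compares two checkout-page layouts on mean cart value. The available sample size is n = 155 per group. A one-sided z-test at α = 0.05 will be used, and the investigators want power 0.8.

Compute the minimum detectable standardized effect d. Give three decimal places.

Required noncentrality: δ = z_{0.05} + z_{0.20} = 1.645 + 0.842 = 2.486.
δ = d·√(n/2) ⇒ d = δ/√(n/2) = 2.486/√(155/2) = 0.2824.

d ≈ 0.282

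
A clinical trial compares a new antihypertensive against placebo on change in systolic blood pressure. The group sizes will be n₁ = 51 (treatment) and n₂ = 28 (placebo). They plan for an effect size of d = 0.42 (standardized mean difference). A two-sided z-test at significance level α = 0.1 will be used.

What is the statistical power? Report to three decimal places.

Noncentrality parameter: δ = d / √(1/n₁ + 1/n₂) = 0.42 / √(1/51 + 1/28) = 1.7857
Two-sided α = 0.1 → critical value z_{0.05} = 1.645.
Power = Φ(δ − 1.645) + Φ(−δ − 1.645) = Φ(0.141) + Φ(-3.431) = 0.5560 + 0.0003 = 0.5563.

Power ≈ 0.556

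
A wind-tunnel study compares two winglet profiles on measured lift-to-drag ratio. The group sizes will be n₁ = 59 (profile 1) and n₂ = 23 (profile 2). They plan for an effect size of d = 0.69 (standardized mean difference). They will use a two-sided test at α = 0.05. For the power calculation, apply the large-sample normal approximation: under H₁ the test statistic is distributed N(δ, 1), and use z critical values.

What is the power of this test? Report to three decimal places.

Power ≈ 0.801

Noncentrality parameter: δ = d / √(1/n₁ + 1/n₂) = 0.69 / √(1/59 + 1/23) = 2.8069
Two-sided α = 0.05 → critical value z_{0.025} = 1.960.
Power = Φ(δ − 1.960) + Φ(−δ − 1.960) = Φ(0.847) + Φ(-4.767) = 0.8015 + 0.0000 = 0.8015.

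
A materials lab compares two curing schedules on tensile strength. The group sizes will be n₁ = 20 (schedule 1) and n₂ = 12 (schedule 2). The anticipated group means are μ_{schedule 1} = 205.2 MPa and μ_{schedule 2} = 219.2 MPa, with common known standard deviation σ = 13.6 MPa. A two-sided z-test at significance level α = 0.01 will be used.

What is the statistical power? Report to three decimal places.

Power ≈ 0.596

Standardized effect: d = |μ_{schedule 1} − μ_{schedule 2}| / σ = |205.2 − 219.2| / 13.6 = 1.0294
Noncentrality parameter: δ = d / √(1/n₁ + 1/n₂) = 1.0294 / √(1/20 + 1/12) = 2.8192
Critical value for a two-sided test at α = 0.01: z_{α/2} = 2.576.
Power = Φ(δ − 2.576) + Φ(−δ − 2.576) = Φ(0.243) + Φ(-5.395) = 0.5961 + 0.0000 = 0.5961.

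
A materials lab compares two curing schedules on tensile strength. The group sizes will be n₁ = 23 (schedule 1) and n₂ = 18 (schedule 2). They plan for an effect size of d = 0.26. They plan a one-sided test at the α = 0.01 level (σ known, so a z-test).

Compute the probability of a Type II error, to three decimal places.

β ≈ 0.933

Noncentrality parameter: δ = d / √(1/n₁ + 1/n₂) = 0.26 / √(1/23 + 1/18) = 0.8262
Critical value for a one-sided test at α = 0.01: z_α = 2.326.
Power = Φ(δ − 2.326) = Φ(-1.500) = 0.0668.
Type II error: β = 1 − power = 1 − 0.0668 = 0.9332.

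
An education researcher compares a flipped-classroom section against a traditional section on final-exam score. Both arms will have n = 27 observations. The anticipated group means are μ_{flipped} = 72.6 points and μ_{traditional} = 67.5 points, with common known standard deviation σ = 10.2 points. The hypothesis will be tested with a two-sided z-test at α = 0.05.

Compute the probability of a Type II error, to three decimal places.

β ≈ 0.549

Standardized effect: d = |μ_{flipped} − μ_{traditional}| / σ = |72.6 − 67.5| / 10.2 = 0.5000
Noncentrality parameter: δ = d·√(n/2) = 0.5000 × √(27/2) = 1.8371
Two-sided α = 0.05 → critical value z_{0.025} = 1.960.
Power = Φ(δ − 1.960) + Φ(−δ − 1.960) = Φ(-0.123) + Φ(-3.797) = 0.4511 + 0.0001 = 0.4512.
Type II error: β = 1 − power = 1 − 0.4512 = 0.5488.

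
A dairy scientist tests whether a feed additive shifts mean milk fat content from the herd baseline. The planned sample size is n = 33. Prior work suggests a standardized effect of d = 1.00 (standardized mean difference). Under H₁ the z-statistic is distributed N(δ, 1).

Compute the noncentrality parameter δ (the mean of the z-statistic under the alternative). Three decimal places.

δ ≈ 5.745

The noncentrality parameter scales effect size by the design's sample-size factor: δ = d·√n = 1.00 × √33 = 5.7446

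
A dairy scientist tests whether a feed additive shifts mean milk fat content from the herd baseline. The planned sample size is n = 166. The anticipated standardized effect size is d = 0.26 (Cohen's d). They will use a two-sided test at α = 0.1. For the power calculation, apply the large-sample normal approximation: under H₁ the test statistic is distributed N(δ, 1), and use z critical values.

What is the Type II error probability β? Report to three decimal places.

Noncentrality parameter: δ = d·√n = 0.26 × √166 = 3.3499
Critical value for a two-sided test at α = 0.1: z_{α/2} = 1.645.
Power = Φ(δ − 1.645) + Φ(−δ − 1.645) = Φ(1.705) + Φ(-4.995) = 0.9559 + 0.0000 = 0.9559.
Type II error: β = 1 − power = 1 − 0.9559 = 0.0441.

β ≈ 0.044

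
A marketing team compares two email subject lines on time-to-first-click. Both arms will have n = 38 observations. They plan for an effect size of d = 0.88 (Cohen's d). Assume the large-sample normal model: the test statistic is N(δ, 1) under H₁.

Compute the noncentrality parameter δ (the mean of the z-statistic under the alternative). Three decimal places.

The noncentrality parameter scales effect size by the design's sample-size factor: δ = d·√(n/2) = 0.88 × √(38/2) = 3.8358

δ ≈ 3.836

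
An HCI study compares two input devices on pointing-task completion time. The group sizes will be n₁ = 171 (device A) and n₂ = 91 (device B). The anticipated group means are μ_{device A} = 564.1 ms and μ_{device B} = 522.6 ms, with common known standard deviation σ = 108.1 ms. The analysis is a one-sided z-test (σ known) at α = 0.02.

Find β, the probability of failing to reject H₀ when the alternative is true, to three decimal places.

Standardized effect: d = |μ_{device A} − μ_{device B}| / σ = |564.1 − 522.6| / 108.1 = 0.3839
Noncentrality parameter: δ = d / √(1/n₁ + 1/n₂) = 0.3839 / √(1/171 + 1/91) = 2.9586
One-sided α = 0.02 → critical value z_{0.02} = 2.054.
Power = Φ(δ − 2.054) = Φ(0.905) = 0.8172.
Type II error: β = 1 − power = 1 − 0.8172 = 0.1828.

β ≈ 0.183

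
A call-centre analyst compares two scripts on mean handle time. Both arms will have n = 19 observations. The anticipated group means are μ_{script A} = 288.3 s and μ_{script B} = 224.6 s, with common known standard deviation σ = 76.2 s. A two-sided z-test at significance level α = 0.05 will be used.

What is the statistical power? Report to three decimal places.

Standardized effect: d = |μ_{script A} − μ_{script B}| / σ = |288.3 − 224.6| / 76.2 = 0.8360
Noncentrality parameter: δ = d·√(n/2) = 0.8360 × √(19/2) = 2.5766
Critical value for a two-sided test at α = 0.05: z_{α/2} = 1.960.
Power = Φ(δ − 1.960) + Φ(−δ − 1.960) = Φ(0.617) + Φ(-4.537) = 0.7313 + 0.0000 = 0.7313.

Power ≈ 0.731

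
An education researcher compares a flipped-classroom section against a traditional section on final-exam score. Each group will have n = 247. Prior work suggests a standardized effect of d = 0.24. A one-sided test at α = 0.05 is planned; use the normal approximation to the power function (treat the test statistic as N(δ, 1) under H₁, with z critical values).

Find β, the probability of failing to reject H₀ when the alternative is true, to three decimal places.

Noncentrality parameter: δ = d·√(n/2) = 0.24 × √(247/2) = 2.6671
One-sided α = 0.05 → critical value z_{0.05} = 1.645.
Power = P(Z > 1.645 − δ) = Φ(1.022) = 0.8467.
Type II error: β = 1 − power = 1 − 0.8467 = 0.1533.

β ≈ 0.153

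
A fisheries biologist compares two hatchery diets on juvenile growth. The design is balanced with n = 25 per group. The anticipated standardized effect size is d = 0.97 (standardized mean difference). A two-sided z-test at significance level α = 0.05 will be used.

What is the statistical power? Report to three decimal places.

Power ≈ 0.929

Noncentrality parameter: δ = d·√(n/2) = 0.97 × √(25/2) = 3.4295
Two-sided α = 0.05 → critical value z_{0.025} = 1.960.
Power = Φ(δ − 1.960) + Φ(−δ − 1.960) = Φ(1.470) + Φ(-5.389) = 0.9292 + 0.0000 = 0.9292.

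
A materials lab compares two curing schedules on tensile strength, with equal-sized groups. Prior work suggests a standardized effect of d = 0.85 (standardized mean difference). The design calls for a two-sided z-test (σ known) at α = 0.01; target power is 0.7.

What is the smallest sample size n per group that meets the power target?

For power 0.7 need Φ(δ − z_{0.005}) = 0.7, so δ = z_{0.005} + z_{0.30} = 2.576 + 0.524 = 3.100.
(Ignoring the negligible lower-tail rejection probability gives the usual closed-form inversion.)
δ = d·√(n/2) ⇒ n = 2(δ/d)² = 2 × (3.100 / 0.85)² = 26.61.
Round up to the next whole unit.

n = 27 per group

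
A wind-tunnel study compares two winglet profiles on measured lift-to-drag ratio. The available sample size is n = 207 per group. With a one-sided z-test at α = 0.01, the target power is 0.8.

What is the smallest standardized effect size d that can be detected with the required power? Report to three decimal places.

d ≈ 0.311

Required noncentrality: δ = z_{0.01} + z_{0.20} = 2.326 + 0.842 = 3.168.
δ = d·√(n/2) ⇒ d = δ/√(n/2) = 3.168/√(207/2) = 0.3114.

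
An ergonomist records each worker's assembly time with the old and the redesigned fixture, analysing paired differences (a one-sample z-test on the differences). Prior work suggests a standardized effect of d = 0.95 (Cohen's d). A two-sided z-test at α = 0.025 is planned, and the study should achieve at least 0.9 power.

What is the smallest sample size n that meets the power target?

n = 14

Set Φ(δ − 2.241) = 0.9; then δ − 2.241 = Φ⁻¹(0.9) = 1.282, giving δ = 3.523.
(The Φ(−δ − z_{α/2}) term is vanishingly small for δ > 0 and is dropped in the standard sample-size formula.)
δ = d·√n ⇒ n = (δ/d)² = (3.523 / 0.95)² = 13.75.
Rounding up, n = 14.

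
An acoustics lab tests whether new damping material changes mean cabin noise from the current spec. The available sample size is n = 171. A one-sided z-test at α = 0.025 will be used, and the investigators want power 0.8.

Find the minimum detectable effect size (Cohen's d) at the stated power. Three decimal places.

Need Φ(δ − 1.960) = 0.8, so δ = 1.960 + 0.842 = 2.802.
δ = d·√n ⇒ d = δ/√n = 2.802/√171 = 0.2142.

d ≈ 0.214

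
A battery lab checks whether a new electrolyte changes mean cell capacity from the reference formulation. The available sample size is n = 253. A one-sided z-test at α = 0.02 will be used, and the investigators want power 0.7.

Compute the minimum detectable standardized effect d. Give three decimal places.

d ≈ 0.162

Need Φ(δ − 2.054) = 0.7, so δ = 2.054 + 0.524 = 2.578.
δ = d·√n ⇒ d = δ/√n = 2.578/√253 = 0.1621.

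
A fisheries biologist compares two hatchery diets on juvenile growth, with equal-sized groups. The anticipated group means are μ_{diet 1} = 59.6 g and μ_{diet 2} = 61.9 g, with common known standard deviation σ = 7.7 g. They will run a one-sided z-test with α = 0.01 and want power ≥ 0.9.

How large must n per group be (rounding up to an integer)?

n = 292 per group

Standardized effect: d = |μ_{diet 1} − μ_{diet 2}| / σ = |59.6 − 61.9| / 7.7 = 0.2987
For power 0.9 need Φ(δ − z_{0.01}) = 0.9, so δ = z_{0.01} + z_{0.10} = 2.326 + 1.282 = 3.608.
δ = d·√(n/2) ⇒ n = 2(δ/d)² = 2 × (3.608 / 0.2987)² = 291.79.
Rounding up, n = 292 per group.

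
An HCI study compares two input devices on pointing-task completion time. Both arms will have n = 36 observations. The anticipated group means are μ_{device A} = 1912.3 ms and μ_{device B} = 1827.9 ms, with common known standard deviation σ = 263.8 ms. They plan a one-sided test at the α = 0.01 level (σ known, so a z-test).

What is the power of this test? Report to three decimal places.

Power ≈ 0.166

Standardized effect: d = |μ_{device A} − μ_{device B}| / σ = |1912.3 − 1827.9| / 263.8 = 0.3199
Noncentrality parameter: δ = d·√(n/2) = 0.3199 × √(36/2) = 1.3574
One-sided α = 0.01 → critical value z_{0.01} = 2.326.
Power = Φ(δ − 2.326) = Φ(-0.969) = 0.1663.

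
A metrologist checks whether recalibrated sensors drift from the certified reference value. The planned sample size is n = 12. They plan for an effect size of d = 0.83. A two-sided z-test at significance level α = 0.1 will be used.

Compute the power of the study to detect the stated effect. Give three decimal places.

Power ≈ 0.891

Noncentrality parameter: δ = d·√n = 0.83 × √12 = 2.8752
Critical value for a two-sided test at α = 0.1: z_{α/2} = 1.645.
Power = Φ(δ − 1.645) + Φ(−δ − 1.645) = Φ(1.230) + Φ(-4.520) = 0.8907 + 0.0000 = 0.8907.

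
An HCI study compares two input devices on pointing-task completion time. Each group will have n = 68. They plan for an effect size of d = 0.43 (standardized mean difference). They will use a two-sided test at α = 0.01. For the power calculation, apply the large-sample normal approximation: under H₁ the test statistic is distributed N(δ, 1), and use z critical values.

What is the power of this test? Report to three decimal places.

Noncentrality parameter: δ = d·√(n/2) = 0.43 × √(68/2) = 2.5073
Two-sided α = 0.01 → critical value z_{0.005} = 2.576.
Power = Φ(δ − 2.576) + Φ(−δ − 2.576) = Φ(-0.069) + Φ(-5.083) = 0.4727 + 0.0000 = 0.4727.

Power ≈ 0.473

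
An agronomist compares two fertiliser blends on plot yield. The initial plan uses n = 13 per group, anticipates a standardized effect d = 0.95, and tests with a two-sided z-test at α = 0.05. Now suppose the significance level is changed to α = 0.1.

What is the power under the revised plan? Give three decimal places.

δ = d·√(n/2) = 0.95 × √(13/2) = 2.4220 (unchanged). New critical value: z_{0.05} = 1.645.
Revised power = Φ(δ − 1.645) + Φ(−δ − 1.645) = Φ(0.777) + Φ(-4.067) = 0.7815 + 0.0000 = 0.7815.

Power ≈ 0.781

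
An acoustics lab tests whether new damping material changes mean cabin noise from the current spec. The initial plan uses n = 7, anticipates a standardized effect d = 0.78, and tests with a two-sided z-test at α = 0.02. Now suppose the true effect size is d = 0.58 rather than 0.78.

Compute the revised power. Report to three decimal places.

Power ≈ 0.214

With d = 0.58: δ = d·√n = 0.58 × √7 = 1.5345. Critical value z_{0.01} = 2.326.
Revised power = Φ(δ − 2.326) + Φ(−δ − 2.326) = Φ(-0.792) + Φ(-3.861) = 0.2142 + 0.0001 = 0.2143.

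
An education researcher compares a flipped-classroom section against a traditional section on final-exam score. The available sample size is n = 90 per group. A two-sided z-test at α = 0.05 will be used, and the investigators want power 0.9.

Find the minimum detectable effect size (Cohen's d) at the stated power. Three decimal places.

Required noncentrality: δ = z_{0.025} + z_{0.10} = 1.960 + 1.282 = 3.242.
(The second rejection-region term Φ(−δ − z_{α/2}) is negligible and dropped.)
δ = d·√(n/2) ⇒ d = δ/√(n/2) = 3.242/√(90/2) = 0.4832.

d ≈ 0.483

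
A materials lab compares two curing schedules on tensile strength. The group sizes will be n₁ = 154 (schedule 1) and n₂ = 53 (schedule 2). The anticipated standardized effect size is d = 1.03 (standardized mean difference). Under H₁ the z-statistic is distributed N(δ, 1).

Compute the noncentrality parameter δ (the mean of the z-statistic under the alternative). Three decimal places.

δ ≈ 6.468

δ = d / √(1/n₁ + 1/n₂) = 1.03 / √(1/154 + 1/53) = 6.4677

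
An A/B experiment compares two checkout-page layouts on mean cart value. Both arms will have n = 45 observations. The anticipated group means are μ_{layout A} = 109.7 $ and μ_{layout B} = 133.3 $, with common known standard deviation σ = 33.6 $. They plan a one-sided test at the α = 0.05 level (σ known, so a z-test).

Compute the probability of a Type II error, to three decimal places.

Standardized effect: d = |μ_{layout A} − μ_{layout B}| / σ = |109.7 − 133.3| / 33.6 = 0.7024
Noncentrality parameter: δ = d·√(n/2) = 0.7024 × √(45/2) = 3.3317
Critical value for a one-sided test at α = 0.05: z_α = 1.645.
Power = Φ(δ − 1.645) = Φ(1.687) = 0.9542.
Type II error: β = 1 − power = 1 − 0.9542 = 0.0458.

β ≈ 0.046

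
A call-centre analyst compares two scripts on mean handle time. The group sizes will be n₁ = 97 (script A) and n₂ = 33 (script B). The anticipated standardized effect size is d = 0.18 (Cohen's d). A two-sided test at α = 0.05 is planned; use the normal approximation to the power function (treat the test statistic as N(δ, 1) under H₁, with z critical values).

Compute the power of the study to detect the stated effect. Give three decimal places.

Noncentrality parameter: δ = d / √(1/n₁ + 1/n₂) = 0.18 / √(1/97 + 1/33) = 0.8932
Two-sided α = 0.05 → critical value z_{0.025} = 1.960.
Power = Φ(δ − 1.960) + Φ(−δ − 1.960) = Φ(-1.067) + Φ(-2.853) = 0.1430 + 0.0022 = 0.1452.

Power ≈ 0.145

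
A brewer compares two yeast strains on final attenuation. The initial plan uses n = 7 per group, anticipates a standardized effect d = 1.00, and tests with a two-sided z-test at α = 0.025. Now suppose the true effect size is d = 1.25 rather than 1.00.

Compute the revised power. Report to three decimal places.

Power ≈ 0.539

With d = 1.25: δ = d·√(n/2) = 1.25 × √(7/2) = 2.3385. Critical value z_{0.0125} = 2.241.
Revised power = Φ(δ − 2.241) + Φ(−δ − 2.241) = Φ(0.097) + Φ(-4.580) = 0.5387 + 0.0000 = 0.5387.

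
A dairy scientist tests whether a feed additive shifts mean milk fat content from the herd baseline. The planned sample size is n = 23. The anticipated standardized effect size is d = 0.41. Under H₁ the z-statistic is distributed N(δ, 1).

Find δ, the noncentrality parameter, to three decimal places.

δ ≈ 1.966

The noncentrality parameter scales effect size by the design's sample-size factor: δ = d·√n = 0.41 × √23 = 1.9663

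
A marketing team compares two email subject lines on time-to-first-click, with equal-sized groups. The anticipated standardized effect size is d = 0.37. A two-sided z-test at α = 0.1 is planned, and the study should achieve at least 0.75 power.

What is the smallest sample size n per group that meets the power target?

For power 0.75 need Φ(δ − z_{0.05}) = 0.75, so δ = z_{0.05} + z_{0.25} = 1.645 + 0.674 = 2.319.
(The Φ(−δ − z_{α/2}) term is vanishingly small for δ > 0 and is dropped in the standard sample-size formula.)
δ = d·√(n/2) ⇒ n = 2(δ/d)² = 2 × (2.319 / 0.37)² = 78.59.
Round up to the next whole unit.

n = 79 per group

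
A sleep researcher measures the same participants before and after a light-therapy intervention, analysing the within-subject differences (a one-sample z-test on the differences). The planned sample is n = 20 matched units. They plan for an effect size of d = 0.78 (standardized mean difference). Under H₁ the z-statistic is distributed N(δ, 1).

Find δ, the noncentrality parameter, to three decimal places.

δ = d·√n = 0.78 × √20 = 3.4883

δ ≈ 3.488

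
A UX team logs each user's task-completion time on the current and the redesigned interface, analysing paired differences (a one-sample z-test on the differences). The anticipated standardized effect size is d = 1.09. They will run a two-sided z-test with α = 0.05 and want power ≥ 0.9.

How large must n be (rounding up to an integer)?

n = 9

Set Φ(δ − 1.960) = 0.9; then δ − 1.960 = Φ⁻¹(0.9) = 1.282, giving δ = 3.242.
(Ignoring the negligible lower-tail rejection probability gives the usual closed-form inversion.)
δ = d·√n ⇒ n = (δ/d)² = (3.242 / 1.09)² = 8.84.
Rounding up, n = 9.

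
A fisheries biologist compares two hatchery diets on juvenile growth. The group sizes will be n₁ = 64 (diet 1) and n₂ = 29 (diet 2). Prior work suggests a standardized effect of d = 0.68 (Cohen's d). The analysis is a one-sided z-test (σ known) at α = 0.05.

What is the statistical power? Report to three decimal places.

Power ≈ 0.918

Noncentrality parameter: δ = d / √(1/n₁ + 1/n₂) = 0.68 / √(1/64 + 1/29) = 3.0378
Critical value for a one-sided test at α = 0.05: z_α = 1.645.
Power = Φ(δ − 1.645) = Φ(1.393) = 0.9182.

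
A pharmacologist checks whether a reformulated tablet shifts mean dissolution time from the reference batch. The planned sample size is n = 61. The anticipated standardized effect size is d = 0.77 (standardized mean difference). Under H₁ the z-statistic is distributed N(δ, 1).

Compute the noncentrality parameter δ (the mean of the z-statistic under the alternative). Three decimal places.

δ ≈ 6.014

δ = d·√n = 0.77 × √61 = 6.0139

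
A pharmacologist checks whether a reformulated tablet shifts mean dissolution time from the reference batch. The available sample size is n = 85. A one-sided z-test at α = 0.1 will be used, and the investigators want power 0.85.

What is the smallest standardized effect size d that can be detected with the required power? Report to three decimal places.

d ≈ 0.251

Need Φ(δ − 1.282) = 0.85, so δ = 1.282 + 1.036 = 2.318.
δ = d·√n ⇒ d = δ/√n = 2.318/√85 = 0.2514.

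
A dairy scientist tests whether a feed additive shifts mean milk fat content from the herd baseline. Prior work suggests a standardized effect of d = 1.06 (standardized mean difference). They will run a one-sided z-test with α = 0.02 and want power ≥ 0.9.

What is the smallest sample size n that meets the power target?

n = 10

Set Φ(δ − 2.054) = 0.9; then δ − 2.054 = Φ⁻¹(0.9) = 1.282, giving δ = 3.335.
δ = d·√n ⇒ n = (δ/d)² = (3.335 / 1.06)² = 9.90.
Rounding up, n = 10.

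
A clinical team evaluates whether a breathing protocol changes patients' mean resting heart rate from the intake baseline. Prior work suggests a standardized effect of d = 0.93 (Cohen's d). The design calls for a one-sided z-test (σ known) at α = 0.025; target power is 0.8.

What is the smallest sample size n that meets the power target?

Set Φ(δ − 1.960) = 0.8; then δ − 1.960 = Φ⁻¹(0.8) = 0.842, giving δ = 2.802.
δ = d·√n ⇒ n = (δ/d)² = (2.802 / 0.93)² = 9.07.
Rounding up, n = 10.

n = 10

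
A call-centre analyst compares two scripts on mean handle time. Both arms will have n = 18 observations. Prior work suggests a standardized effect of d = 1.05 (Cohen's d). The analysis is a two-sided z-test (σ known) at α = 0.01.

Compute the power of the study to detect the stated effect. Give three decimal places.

Noncentrality parameter: δ = d·√(n/2) = 1.05 × √(18/2) = 3.1500
Critical value for a two-sided test at α = 0.01: z_{α/2} = 2.576.
Power = Φ(δ − 2.576) + Φ(−δ − 2.576) = Φ(0.574) + Φ(-5.726) = 0.7171 + 0.0000 = 0.7171.

Power ≈ 0.717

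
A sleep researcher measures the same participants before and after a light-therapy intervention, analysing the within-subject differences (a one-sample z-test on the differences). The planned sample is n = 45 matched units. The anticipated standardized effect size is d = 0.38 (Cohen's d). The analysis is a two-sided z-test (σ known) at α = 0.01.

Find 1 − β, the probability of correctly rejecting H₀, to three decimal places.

Noncentrality parameter: δ = d·√n = 0.38 × √45 = 2.5491
Critical value for a two-sided test at α = 0.01: z_{α/2} = 2.576.
Power = Φ(δ − 2.576) + Φ(−δ − 2.576) = Φ(-0.027) + Φ(-5.125) = 0.4893 + 0.0000 = 0.4893.

Power ≈ 0.489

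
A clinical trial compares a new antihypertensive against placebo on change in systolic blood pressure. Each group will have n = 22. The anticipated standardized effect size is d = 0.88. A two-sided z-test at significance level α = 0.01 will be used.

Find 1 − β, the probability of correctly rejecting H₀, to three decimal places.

Noncentrality parameter: δ = d·√(n/2) = 0.88 × √(22/2) = 2.9186
Critical value for a two-sided test at α = 0.01: z_{α/2} = 2.576.
Power = Φ(δ − 2.576) + Φ(−δ − 2.576) = Φ(0.343) + Φ(-5.494) = 0.6341 + 0.0000 = 0.6341.

Power ≈ 0.634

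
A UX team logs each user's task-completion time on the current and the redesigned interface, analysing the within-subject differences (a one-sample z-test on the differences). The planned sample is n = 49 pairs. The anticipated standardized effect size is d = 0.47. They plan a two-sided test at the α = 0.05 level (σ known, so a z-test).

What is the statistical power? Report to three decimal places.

Power ≈ 0.908

Noncentrality parameter: δ = d·√n = 0.47 × √49 = 3.2900
Two-sided α = 0.05 → critical value z_{0.025} = 1.960.
Power = Φ(δ − 1.960) + Φ(−δ − 1.960) = Φ(1.330) + Φ(-5.250) = 0.9082 + 0.0000 = 0.9082.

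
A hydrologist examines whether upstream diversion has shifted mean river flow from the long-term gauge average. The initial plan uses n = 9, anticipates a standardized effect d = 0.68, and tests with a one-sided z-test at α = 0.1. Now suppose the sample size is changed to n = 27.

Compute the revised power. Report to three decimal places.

Power ≈ 0.988

With n = 27: δ = d·√n = 0.68 × √27 = 3.5334. Critical value z_{0.1} = 1.282.
Revised power = Φ(δ − 1.282) = Φ(2.252) = 0.9878.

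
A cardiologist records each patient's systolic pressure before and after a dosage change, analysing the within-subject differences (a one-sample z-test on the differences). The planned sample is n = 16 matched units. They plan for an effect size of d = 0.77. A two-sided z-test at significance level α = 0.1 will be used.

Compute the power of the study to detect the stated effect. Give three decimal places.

Power ≈ 0.924

Noncentrality parameter: δ = d·√n = 0.77 × √16 = 3.0800
Critical value for a two-sided test at α = 0.1: z_{α/2} = 1.645.
Power = Φ(δ − 1.645) + Φ(−δ − 1.645) = Φ(1.435) + Φ(-4.725) = 0.9244 + 0.0000 = 0.9244.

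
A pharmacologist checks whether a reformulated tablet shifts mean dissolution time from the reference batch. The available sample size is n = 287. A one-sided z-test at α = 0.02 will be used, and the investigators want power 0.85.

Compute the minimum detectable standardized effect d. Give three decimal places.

d ≈ 0.182

Required noncentrality: δ = z_{0.02} + z_{0.15} = 2.054 + 1.036 = 3.090.
δ = d·√n ⇒ d = δ/√n = 3.090/√287 = 0.1824.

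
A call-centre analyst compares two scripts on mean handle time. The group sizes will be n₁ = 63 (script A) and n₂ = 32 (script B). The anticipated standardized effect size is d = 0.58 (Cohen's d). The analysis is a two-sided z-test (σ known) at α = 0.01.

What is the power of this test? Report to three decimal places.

Power ≈ 0.538

Noncentrality parameter: δ = d / √(1/n₁ + 1/n₂) = 0.58 / √(1/63 + 1/32) = 2.6718
Critical value for a two-sided test at α = 0.01: z_{α/2} = 2.576.
Power = Φ(δ − 2.576) + Φ(−δ − 2.576) = Φ(0.096) + Φ(-5.248) = 0.5382 + 0.0000 = 0.5382.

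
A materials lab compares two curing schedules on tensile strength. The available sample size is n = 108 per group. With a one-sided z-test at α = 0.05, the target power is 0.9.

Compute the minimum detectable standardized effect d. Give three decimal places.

Need Φ(δ − 1.645) = 0.9, so δ = 1.645 + 1.282 = 2.926.
δ = d·√(n/2) ⇒ d = δ/√(n/2) = 2.926/√(108/2) = 0.3982.

d ≈ 0.398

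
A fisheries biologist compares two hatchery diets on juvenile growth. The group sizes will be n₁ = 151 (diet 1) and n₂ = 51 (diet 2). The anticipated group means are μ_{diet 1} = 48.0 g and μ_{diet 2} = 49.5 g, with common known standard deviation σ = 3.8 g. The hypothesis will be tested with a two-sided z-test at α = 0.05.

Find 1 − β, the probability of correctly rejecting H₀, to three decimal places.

Power ≈ 0.683

Standardized effect: d = |μ_{diet 1} − μ_{diet 2}| / σ = |48.0 − 49.5| / 3.8 = 0.3947
Noncentrality parameter: δ = d / √(1/n₁ + 1/n₂) = 0.3947 / √(1/151 + 1/51) = 2.4373
Two-sided α = 0.05 → critical value z_{0.025} = 1.960.
Power = Φ(δ − 1.960) + Φ(−δ − 1.960) = Φ(0.477) + Φ(-4.397) = 0.6834 + 0.0000 = 0.6834.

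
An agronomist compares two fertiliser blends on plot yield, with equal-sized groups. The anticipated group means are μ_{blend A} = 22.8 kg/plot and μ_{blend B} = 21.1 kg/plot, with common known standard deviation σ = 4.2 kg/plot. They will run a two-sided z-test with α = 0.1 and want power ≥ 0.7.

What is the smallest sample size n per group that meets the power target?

Standardized effect: d = |μ_{blend A} − μ_{blend B}| / σ = |22.8 − 21.1| / 4.2 = 0.4048
For power 0.7 need Φ(δ − z_{0.05}) = 0.7, so δ = z_{0.05} + z_{0.30} = 1.645 + 0.524 = 2.169.
(For δ > 0 the lower-tail rejection region contributes negligibly to power, so the one-term inversion is standard.)
δ = d·√(n/2) ⇒ n = 2(δ/d)² = 2 × (2.169 / 0.4048)² = 57.44.
Rounding up, n = 58 per group.

n = 58 per group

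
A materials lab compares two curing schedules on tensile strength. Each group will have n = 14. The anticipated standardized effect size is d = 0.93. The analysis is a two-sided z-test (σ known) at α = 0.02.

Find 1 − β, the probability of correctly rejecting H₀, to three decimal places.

Power ≈ 0.553

Noncentrality parameter: δ = d·√(n/2) = 0.93 × √(14/2) = 2.4605
Critical value for a two-sided test at α = 0.02: z_{α/2} = 2.326.
Power = Φ(δ − 2.326) + Φ(−δ − 2.326) = Φ(0.134) + Φ(-4.787) = 0.5534 + 0.0000 = 0.5534.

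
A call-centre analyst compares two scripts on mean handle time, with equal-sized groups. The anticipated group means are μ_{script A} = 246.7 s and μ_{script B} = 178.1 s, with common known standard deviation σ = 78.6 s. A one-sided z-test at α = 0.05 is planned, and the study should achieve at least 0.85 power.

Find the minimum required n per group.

n = 19 per group

Standardized effect: d = |μ_{script A} − μ_{script B}| / σ = |246.7 − 178.1| / 78.6 = 0.8728
Set Φ(δ − 1.645) = 0.85; then δ − 1.645 = Φ⁻¹(0.85) = 1.036, giving δ = 2.681.
δ = d·√(n/2) ⇒ n = 2(δ/d)² = 2 × (2.681 / 0.8728)² = 18.88.
Round up to the next whole unit.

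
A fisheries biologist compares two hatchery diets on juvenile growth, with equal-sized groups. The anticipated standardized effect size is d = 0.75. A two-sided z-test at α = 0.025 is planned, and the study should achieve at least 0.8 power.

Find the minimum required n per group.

n = 34 per group

For power 0.8 need Φ(δ − z_{0.0125}) = 0.8, so δ = z_{0.0125} + z_{0.20} = 2.241 + 0.842 = 3.083.
(The Φ(−δ − z_{α/2}) term is vanishingly small for δ > 0 and is dropped in the standard sample-size formula.)
δ = d·√(n/2) ⇒ n = 2(δ/d)² = 2 × (3.083 / 0.75)² = 33.80.
Round up to the next whole unit.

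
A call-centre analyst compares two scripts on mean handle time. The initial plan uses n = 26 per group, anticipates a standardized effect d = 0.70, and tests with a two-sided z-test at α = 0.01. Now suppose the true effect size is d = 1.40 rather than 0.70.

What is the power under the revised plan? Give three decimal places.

Power ≈ 0.993

With d = 1.40: δ = d·√(n/2) = 1.40 × √(26/2) = 5.0478. Critical value z_{0.005} = 2.576.
Revised power = Φ(δ − 2.576) + Φ(−δ − 2.576) = Φ(2.472) + Φ(-7.624) = 0.9933 + 0.0000 = 0.9933.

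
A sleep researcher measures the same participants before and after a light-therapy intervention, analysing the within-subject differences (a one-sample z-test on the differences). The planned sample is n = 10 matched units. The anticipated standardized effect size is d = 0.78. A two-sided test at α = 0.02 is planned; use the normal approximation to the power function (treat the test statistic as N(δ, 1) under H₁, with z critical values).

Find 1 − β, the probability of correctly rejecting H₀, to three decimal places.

Noncentrality parameter: δ = d·√n = 0.78 × √10 = 2.4666
Critical value for a two-sided test at α = 0.02: z_{α/2} = 2.326.
Power = Φ(δ − 2.326) + Φ(−δ − 2.326) = Φ(0.140) + Φ(-4.793) = 0.5558 + 0.0000 = 0.5558.

Power ≈ 0.556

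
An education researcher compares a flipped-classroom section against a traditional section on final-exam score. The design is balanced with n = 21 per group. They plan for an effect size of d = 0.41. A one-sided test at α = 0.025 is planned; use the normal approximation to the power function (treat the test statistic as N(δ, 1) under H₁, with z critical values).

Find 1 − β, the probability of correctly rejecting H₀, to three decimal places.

Noncentrality parameter: δ = d·√(n/2) = 0.41 × √(21/2) = 1.3286
Critical value for a one-sided test at α = 0.025: z_α = 1.960.
Power = P(Z > 1.960 − δ) = Φ(-0.631) = 0.2639.

Power ≈ 0.264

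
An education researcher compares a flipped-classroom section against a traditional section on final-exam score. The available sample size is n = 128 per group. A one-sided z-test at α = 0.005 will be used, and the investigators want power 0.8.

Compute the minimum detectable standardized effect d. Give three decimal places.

d ≈ 0.427

Need Φ(δ − 2.576) = 0.8, so δ = 2.576 + 0.842 = 3.417.
δ = d·√(n/2) ⇒ d = δ/√(n/2) = 3.417/√(128/2) = 0.4272.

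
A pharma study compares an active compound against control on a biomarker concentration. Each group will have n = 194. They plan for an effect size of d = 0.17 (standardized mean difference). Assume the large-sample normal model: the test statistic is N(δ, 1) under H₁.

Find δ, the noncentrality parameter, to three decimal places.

δ ≈ 1.674

δ = d·√(n/2) = 0.17 × √(194/2) = 1.6743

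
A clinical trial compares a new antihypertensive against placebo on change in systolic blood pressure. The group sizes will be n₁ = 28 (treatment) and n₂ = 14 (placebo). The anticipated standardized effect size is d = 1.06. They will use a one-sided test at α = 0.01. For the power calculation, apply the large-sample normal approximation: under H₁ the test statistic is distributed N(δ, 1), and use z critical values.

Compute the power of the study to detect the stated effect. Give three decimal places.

Noncentrality parameter: δ = d / √(1/n₁ + 1/n₂) = 1.06 / √(1/28 + 1/14) = 3.2384
One-sided α = 0.01 → critical value z_{0.01} = 2.326.
Power = Φ(δ − 2.326) = Φ(0.912) = 0.8191.

Power ≈ 0.819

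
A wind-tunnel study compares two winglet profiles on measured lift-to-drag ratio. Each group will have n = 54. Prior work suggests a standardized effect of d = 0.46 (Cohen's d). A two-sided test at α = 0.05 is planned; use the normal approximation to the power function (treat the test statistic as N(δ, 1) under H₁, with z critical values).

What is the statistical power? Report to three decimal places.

Power ≈ 0.667

Noncentrality parameter: δ = d·√(n/2) = 0.46 × √(54/2) = 2.3902
Critical value for a two-sided test at α = 0.05: z_{α/2} = 1.960.
Power = Φ(δ − 1.960) + Φ(−δ − 1.960) = Φ(0.430) + Φ(-4.350) = 0.6665 + 0.0000 = 0.6665.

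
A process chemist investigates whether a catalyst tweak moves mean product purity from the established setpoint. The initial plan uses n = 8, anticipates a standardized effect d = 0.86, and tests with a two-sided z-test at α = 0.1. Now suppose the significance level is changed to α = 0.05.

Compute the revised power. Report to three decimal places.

Power ≈ 0.682

δ = d·√n = 0.86 × √8 = 2.4324 (unchanged). New critical value: z_{0.025} = 1.960.
Revised power = Φ(δ − 1.960) + Φ(−δ − 1.960) = Φ(0.472) + Φ(-4.392) = 0.6817 + 0.0000 = 0.6817.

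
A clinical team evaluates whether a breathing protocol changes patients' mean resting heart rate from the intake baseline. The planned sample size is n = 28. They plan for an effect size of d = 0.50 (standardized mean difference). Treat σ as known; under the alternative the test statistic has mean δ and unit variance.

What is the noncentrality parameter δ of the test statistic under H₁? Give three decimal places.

δ ≈ 2.646

The noncentrality parameter scales effect size by the design's sample-size factor: δ = d·√n = 0.50 × √28 = 2.6458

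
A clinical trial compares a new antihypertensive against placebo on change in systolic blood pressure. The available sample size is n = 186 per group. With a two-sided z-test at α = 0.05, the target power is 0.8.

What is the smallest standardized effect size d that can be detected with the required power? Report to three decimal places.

Required noncentrality: δ = z_{0.025} + z_{0.20} = 1.960 + 0.842 = 2.802.
(The second rejection-region term Φ(−δ − z_{α/2}) is negligible and dropped.)
δ = d·√(n/2) ⇒ d = δ/√(n/2) = 2.802/√(186/2) = 0.2905.

d ≈ 0.291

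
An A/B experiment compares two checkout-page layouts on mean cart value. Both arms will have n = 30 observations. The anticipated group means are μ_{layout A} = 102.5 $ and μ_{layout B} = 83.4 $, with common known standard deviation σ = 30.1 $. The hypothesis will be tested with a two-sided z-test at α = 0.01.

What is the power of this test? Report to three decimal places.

Power ≈ 0.453

Standardized effect: d = |μ_{layout A} − μ_{layout B}| / σ = |102.5 − 83.4| / 30.1 = 0.6346
Noncentrality parameter: δ = d·√(n/2) = 0.6346 × √(30/2) = 2.4576
Two-sided α = 0.01 → critical value z_{0.005} = 2.576.
Power = Φ(δ − 2.576) + Φ(−δ − 2.576) = Φ(-0.118) + Φ(-5.033) = 0.4529 + 0.0000 = 0.4529.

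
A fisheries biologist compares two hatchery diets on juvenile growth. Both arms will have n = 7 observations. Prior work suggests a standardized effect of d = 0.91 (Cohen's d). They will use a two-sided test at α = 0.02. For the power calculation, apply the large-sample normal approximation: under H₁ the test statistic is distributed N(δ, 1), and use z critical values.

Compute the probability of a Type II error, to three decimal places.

Noncentrality parameter: δ = d·√(n/2) = 0.91 × √(7/2) = 1.7025
Two-sided α = 0.02 → critical value z_{0.01} = 2.326.
Power = Φ(δ − 2.326) + Φ(−δ − 2.326) = Φ(-0.624) + Φ(-4.029) = 0.2663 + 0.0000 = 0.2664.
Type II error: β = 1 − power = 1 − 0.2664 = 0.7336.

β ≈ 0.734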